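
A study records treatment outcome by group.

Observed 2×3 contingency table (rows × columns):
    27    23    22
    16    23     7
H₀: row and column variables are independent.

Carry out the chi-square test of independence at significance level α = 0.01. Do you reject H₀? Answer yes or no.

Row totals [72, 46], col totals [43, 46, 29], n=118
χ² = (27−26.24)²/26.24 + (23−28.07)²/28.07 + (22−17.69)²/17.69 + (16−16.76)²/16.76 + (23−17.93)²/17.93 + (7−11.31)²/11.31 = 5.0909
df = 2
p-value (upper-tail) = 0.07844
At α=0.01: p ≥ α → fail to reject H₀

reject H₀: no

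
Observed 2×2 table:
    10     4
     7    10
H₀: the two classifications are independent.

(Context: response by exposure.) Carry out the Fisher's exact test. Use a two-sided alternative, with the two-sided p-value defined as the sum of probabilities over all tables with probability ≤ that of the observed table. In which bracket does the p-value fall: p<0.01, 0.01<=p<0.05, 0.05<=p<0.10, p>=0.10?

Margins: r₁=14, r₂=17, c₁=17, c₂=14, n=31
p_obs = C(14,10)·C(17,7)/C(31,17); sum pmf over tables with pmf ≤ p_obs
p-value (two-sided) = 0.14933
→ bracket: p>=0.10

p-value bracket: p>=0.10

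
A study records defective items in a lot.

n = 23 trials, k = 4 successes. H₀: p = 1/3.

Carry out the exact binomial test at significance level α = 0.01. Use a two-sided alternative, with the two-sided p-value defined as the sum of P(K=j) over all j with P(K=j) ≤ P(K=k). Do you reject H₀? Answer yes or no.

reject H₀: no

Exact binomial: n=23, k=4, p₀=1/3=0.3333
P(X=j) = C(n,j)·p₀^j·(1−p₀)^(n−j); p = Σ P(X=j) over j with P(X=j) ≤ P(X=4)
p-value (two-sided) = 0.12384
At α=0.01: p ≥ α → fail to reject H₀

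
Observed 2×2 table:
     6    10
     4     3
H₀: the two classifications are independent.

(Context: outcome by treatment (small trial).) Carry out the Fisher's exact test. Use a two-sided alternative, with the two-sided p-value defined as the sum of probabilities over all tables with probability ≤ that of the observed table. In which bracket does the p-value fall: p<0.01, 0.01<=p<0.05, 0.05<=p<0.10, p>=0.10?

p-value bracket: p>=0.10

Margins: r₁=16, r₂=7, c₁=10, c₂=13, n=23
p_obs = C(16,6)·C(7,4)/C(23,10); sum pmf over tables with pmf ≤ p_obs
p-value (two-sided) = 0.65002
→ bracket: p>=0.10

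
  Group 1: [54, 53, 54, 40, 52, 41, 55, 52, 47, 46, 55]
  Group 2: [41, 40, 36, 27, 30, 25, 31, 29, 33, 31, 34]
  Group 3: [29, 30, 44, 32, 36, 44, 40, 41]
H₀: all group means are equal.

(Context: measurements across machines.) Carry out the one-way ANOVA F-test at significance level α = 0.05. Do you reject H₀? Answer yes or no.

reject H₀: yes

Group means [49.91, 32.45, 37.00], grand mean 40.067
SSB = Σnᵢ(x̄ᵢ−x̄)² = 1778.230; SSW = ΣΣ(x−x̄ᵢ)² = 819.636
MSB = 1778.230/2 = 889.1152; MSW = 819.636/27 = 30.3569
F = MSB/MSW = 29.2887
df = (2, 27)
p-value (upper-tail) = 0.00000
At α=0.05: p < α → reject H₀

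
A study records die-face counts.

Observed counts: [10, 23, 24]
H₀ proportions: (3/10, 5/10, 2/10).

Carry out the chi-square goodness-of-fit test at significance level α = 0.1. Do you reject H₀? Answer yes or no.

reject H₀: yes

n = 57; E_i = n·p_i = [17.10, 28.50, 11.40]
χ² = (10−17.10)²/17.10 + (23−28.50)²/28.50 + (24−11.40)²/11.40 = 17.9357
df = 2
p-value (upper-tail) = 0.00013
At α=0.1: p < α → reject H₀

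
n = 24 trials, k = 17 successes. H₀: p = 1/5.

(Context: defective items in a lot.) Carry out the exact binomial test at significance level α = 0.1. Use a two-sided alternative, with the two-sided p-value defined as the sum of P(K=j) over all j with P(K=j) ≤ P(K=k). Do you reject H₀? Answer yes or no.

Exact binomial: n=24, k=17, p₀=1/5=0.2000
P(X=j) = C(n,j)·p₀^j·(1−p₀)^(n−j); p = Σ P(X=j) over j with P(X=j) ≤ P(X=17)
p-value (two-sided) = 0.00000
At α=0.1: p < α → reject H₀

reject H₀: yes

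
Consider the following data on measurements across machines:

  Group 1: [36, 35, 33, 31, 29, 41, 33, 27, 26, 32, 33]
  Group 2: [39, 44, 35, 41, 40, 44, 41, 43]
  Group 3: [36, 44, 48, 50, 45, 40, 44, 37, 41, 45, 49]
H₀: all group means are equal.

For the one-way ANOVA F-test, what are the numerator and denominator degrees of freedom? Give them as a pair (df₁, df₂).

degrees of freedom = [2, 27]

k = 3 groups, N = 30 total
df = (k−1, N−k) = (3−1, 30−3) = (2, 27)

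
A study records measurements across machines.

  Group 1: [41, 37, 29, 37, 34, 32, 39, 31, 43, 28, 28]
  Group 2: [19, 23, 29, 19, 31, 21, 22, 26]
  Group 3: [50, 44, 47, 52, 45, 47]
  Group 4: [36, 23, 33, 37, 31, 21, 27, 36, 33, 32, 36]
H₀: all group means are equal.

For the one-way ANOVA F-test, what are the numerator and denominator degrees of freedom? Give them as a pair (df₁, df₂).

k = 4 groups, N = 36 total
df = (k−1, N−k) = (4−1, 36−4) = (3, 32)

degrees of freedom = [3, 32]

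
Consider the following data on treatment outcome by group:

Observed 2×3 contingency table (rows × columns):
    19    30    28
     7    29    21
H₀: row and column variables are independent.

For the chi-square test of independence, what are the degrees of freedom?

degrees of freedom = 2

df = (r−1)(c−1) = (2−1)·(3−1) = 2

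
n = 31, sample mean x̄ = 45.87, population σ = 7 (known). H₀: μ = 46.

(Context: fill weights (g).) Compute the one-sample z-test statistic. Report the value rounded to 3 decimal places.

SE = σ/√n = 7/√31 = 1.2572
z = (x̄−μ₀)/SE = (45.87−46)/1.2572 = -0.1034

test statistic = -0.103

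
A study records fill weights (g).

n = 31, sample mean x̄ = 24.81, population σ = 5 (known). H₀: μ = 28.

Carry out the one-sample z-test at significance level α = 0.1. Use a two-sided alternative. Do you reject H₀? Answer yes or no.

SE = σ/√n = 5/√31 = 0.8980
z = (x̄−μ₀)/SE = (24.81−28)/0.8980 = -3.5522
p-value (two-sided) = 0.00038
At α=0.1: p < α → reject H₀

reject H₀: yes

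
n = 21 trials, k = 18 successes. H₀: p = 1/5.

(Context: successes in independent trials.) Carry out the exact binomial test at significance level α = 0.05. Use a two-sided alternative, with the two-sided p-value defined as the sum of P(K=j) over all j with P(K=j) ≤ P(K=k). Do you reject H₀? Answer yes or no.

reject H₀: yes

Exact binomial: n=21, k=18, p₀=1/5=0.2000
P(X=j) = C(n,j)·p₀^j·(1−p₀)^(n−j); p = Σ P(X=j) over j with P(X=j) ≤ P(X=18)
p-value (two-sided) = 0.00000
At α=0.05: p < α → reject H₀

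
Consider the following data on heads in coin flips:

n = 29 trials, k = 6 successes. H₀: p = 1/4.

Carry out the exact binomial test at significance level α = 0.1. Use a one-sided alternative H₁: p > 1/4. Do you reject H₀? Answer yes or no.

Exact binomial: n=29, k=6, p₀=1/4=0.2500
P(X≥6) from Σ C(n,i)·p₀^i·(1−p₀)^(n−i)
p-value (one-sided, H₁ greater) = 0.76831
At α=0.1: p ≥ α → fail to reject H₀

reject H₀: no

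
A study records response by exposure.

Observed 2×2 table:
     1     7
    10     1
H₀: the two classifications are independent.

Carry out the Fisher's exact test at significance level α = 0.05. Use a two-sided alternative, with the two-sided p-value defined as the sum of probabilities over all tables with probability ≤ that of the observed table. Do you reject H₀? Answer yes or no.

reject H₀: yes

Margins: r₁=8, r₂=11, c₁=11, c₂=8, n=19
p_obs = C(8,1)·C(11,10)/C(19,11); sum pmf over tables with pmf ≤ p_obs
p-value (two-sided) = 0.00118
At α=0.05: p < α → reject H₀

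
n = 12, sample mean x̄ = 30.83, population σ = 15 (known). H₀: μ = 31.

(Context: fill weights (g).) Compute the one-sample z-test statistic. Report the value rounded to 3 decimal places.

test statistic = -0.039

SE = σ/√n = 15/√12 = 4.3301
z = (x̄−μ₀)/SE = (30.83−31)/4.3301 = -0.0393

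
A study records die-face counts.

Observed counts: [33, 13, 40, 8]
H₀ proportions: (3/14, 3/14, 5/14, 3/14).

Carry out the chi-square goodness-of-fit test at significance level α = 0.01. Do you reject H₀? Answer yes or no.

reject H₀: yes

n = 94; E_i = n·p_i = [20.14, 20.14, 33.57, 20.14]
χ² = (33−20.14)²/20.14 + (13−20.14)²/20.14 + (40−33.57)²/33.57 + (8−20.14)²/20.14 = 19.2908
df = 3
p-value (upper-tail) = 0.00024
At α=0.01: p < α → reject H₀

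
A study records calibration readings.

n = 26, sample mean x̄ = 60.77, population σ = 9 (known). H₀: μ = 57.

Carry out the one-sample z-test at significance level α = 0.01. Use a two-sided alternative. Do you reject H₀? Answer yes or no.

reject H₀: no

SE = σ/√n = 9/√26 = 1.7650
z = (x̄−μ₀)/SE = (60.77−57)/1.7650 = 2.1359
p-value (two-sided) = 0.03269
At α=0.01: p ≥ α → fail to reject H₀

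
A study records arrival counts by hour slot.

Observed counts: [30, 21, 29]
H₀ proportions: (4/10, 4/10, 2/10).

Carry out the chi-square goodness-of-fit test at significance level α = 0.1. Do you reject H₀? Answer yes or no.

reject H₀: yes

n = 80; E_i = n·p_i = [32.00, 32.00, 16.00]
χ² = (30−32.00)²/32.00 + (21−32.00)²/32.00 + (29−16.00)²/16.00 = 14.4688
df = 2
p-value (upper-tail) = 0.00072
At α=0.1: p < α → reject H₀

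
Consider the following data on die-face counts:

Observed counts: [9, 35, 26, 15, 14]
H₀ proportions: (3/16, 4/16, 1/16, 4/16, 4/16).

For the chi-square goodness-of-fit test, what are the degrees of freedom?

df = k − 1 = 5 − 1 = 4

degrees of freedom = 4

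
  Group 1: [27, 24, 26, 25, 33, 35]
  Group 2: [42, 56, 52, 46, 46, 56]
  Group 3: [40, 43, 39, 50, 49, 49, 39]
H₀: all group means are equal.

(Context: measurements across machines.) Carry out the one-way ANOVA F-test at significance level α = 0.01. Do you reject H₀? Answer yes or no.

Group means [28.33, 49.67, 44.14], grand mean 40.895
SSB = Σnᵢ(x̄ᵢ−x̄)² = 1482.266; SSW = ΣΣ(x−x̄ᵢ)² = 427.524
MSB = 1482.266/2 = 741.1328; MSW = 427.524/16 = 26.7202
F = MSB/MSW = 27.7368
df = (2, 16)
p-value (upper-tail) = 0.00001
At α=0.01: p < α → reject H₀

reject H₀: yes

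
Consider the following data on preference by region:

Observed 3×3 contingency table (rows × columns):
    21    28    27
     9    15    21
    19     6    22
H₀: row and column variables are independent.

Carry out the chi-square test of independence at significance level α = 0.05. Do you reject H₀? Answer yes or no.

Row totals [76, 45, 47], col totals [49, 49, 70], n=168
χ² = (21−22.17)²/22.17 + (28−22.17)²/22.17 + (27−31.67)²/31.67 + (9−13.12)²/13.12 + (15−13.12)²/13.12 + (21−18.75)²/18.75 + (19−13.71)²/13.71 + (6−13.71)²/13.71 + (22−19.58)²/19.58 = 10.7939
df = 4
p-value (upper-tail) = 0.02898
At α=0.05: p < α → reject H₀

reject H₀: yes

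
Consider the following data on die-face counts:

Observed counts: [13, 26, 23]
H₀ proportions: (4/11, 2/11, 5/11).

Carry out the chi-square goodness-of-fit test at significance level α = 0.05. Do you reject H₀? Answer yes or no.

reject H₀: yes

n = 62; E_i = n·p_i = [22.55, 11.27, 28.18]
χ² = (13−22.55)²/22.55 + (26−11.27)²/11.27 + (23−28.18)²/28.18 = 24.2347
df = 2
p-value (upper-tail) = 0.00001
At α=0.05: p < α → reject H₀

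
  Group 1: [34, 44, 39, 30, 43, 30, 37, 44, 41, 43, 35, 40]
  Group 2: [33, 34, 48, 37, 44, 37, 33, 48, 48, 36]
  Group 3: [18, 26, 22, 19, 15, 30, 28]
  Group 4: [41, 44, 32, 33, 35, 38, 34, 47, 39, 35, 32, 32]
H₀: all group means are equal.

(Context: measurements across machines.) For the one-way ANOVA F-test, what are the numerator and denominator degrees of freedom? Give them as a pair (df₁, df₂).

k = 4 groups, N = 41 total
df = (k−1, N−k) = (4−1, 41−4) = (3, 37)

degrees of freedom = [3, 37]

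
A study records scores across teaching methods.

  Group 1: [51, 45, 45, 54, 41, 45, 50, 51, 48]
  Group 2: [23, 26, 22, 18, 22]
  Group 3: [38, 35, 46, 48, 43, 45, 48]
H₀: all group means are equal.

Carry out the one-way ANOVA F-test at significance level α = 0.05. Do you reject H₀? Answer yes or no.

Group means [47.78, 22.20, 43.29], grand mean 40.190
SSB = Σnᵢ(x̄ᵢ−x̄)² = 2203.454; SSW = ΣΣ(x−x̄ᵢ)² = 317.784
MSB = 2203.454/2 = 1101.7270; MSW = 317.784/18 = 17.6547
F = MSB/MSW = 62.4043
df = (2, 18)
p-value (upper-tail) = 0.00000
At α=0.05: p < α → reject H₀

reject H₀: yes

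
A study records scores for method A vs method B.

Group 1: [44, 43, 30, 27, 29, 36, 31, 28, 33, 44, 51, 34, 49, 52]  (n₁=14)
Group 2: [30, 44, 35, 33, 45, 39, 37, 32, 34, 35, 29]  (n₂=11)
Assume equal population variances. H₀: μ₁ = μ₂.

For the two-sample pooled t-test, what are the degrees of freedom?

df = n₁ + n₂ − 2 = 14 + 11 − 2 = 23

degrees of freedom = 23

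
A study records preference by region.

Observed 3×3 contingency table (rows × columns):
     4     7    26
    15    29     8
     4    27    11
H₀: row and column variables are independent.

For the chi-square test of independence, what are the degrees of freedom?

df = (r−1)(c−1) = (3−1)·(3−1) = 4

degrees of freedom = 4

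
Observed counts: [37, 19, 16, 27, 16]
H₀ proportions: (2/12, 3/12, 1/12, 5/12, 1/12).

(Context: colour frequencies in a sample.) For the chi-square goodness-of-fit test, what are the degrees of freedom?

df = k − 1 = 5 − 1 = 4

degrees of freedom = 4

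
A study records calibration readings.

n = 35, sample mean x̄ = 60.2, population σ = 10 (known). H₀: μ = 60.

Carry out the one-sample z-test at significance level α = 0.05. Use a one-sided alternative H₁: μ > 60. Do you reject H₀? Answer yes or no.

SE = σ/√n = 10/√35 = 1.6903
z = (x̄−μ₀)/SE = (60.2−60)/1.6903 = 0.1183
p-value (one-sided, H₁ greater) = 0.45291
At α=0.05: p ≥ α → fail to reject H₀

reject H₀: no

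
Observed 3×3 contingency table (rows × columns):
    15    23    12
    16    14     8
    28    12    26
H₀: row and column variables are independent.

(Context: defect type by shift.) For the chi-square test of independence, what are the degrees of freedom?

degrees of freedom = 4

df = (r−1)(c−1) = (3−1)·(3−1) = 4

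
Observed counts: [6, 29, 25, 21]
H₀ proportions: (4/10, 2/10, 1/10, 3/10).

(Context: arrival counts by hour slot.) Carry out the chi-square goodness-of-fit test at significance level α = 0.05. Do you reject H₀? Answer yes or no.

n = 81; E_i = n·p_i = [32.40, 16.20, 8.10, 24.30]
χ² = (6−32.40)²/32.40 + (29−16.20)²/16.20 + (25−8.10)²/8.10 + (21−24.30)²/24.30 = 67.3333
df = 3
p-value (upper-tail) = 0.00000
At α=0.05: p < α → reject H₀

reject H₀: yes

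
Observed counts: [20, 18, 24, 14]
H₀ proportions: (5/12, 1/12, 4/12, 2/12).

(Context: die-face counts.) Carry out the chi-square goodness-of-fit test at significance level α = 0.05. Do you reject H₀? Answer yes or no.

reject H₀: yes

n = 76; E_i = n·p_i = [31.67, 6.33, 25.33, 12.67]
χ² = (20−31.67)²/31.67 + (18−6.33)²/6.33 + (24−25.33)²/25.33 + (14−12.67)²/12.67 = 26.0000
df = 3
p-value (upper-tail) = 0.00001
At α=0.05: p < α → reject H₀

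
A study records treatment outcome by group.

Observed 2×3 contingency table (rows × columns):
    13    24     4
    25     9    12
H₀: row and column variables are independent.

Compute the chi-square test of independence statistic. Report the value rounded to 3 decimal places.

test statistic = 14.368

Row totals [41, 46], col totals [38, 33, 16], n=87
χ² = (13−17.91)²/17.91 + (24−15.55)²/15.55 + (4−7.54)²/7.54 + (25−20.09)²/20.09 + (9−17.45)²/17.45 + (12−8.46)²/8.46 = 14.3678
df = 2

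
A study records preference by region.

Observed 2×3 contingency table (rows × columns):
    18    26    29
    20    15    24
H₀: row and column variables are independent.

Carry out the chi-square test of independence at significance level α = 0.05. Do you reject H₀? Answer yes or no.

reject H₀: no

Row totals [73, 59], col totals [38, 41, 53], n=132
χ² = (18−21.02)²/21.02 + (26−22.67)²/22.67 + (29−29.31)²/29.31 + (20−16.98)²/16.98 + (15−18.33)²/18.33 + (24−23.69)²/23.69 = 2.0666
df = 2
p-value (upper-tail) = 0.35583
At α=0.05: p ≥ α → fail to reject H₀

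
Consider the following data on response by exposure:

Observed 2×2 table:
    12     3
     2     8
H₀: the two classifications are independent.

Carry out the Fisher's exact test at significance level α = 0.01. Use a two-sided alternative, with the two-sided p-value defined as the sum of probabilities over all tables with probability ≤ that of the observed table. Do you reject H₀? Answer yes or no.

Margins: r₁=15, r₂=10, c₁=14, c₂=11, n=25
p_obs = C(15,12)·C(10,2)/C(25,14); sum pmf over tables with pmf ≤ p_obs
p-value (two-sided) = 0.00514
At α=0.01: p < α → reject H₀

reject H₀: yes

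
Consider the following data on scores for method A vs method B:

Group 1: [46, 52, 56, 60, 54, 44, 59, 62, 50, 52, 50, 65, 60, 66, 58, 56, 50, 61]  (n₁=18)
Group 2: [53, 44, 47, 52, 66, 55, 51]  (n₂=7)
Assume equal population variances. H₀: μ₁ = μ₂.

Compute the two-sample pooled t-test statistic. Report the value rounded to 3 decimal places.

x̄₁=55.611, s₁=6.289, n₁=18
x̄₂=52.571, s₂=6.997, n₂=7
s_p² = [17·6.289² + 6·6.997²]/23 = 41.9997
SE = √(s_p²·(1/18+1/7)) = 2.8867
t = (55.611−52.571)/2.8867 = 1.0530
df = 23

test statistic = 1.053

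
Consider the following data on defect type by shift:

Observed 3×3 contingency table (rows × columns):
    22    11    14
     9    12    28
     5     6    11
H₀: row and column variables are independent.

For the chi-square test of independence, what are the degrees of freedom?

df = (r−1)(c−1) = (3−1)·(3−1) = 4

degrees of freedom = 4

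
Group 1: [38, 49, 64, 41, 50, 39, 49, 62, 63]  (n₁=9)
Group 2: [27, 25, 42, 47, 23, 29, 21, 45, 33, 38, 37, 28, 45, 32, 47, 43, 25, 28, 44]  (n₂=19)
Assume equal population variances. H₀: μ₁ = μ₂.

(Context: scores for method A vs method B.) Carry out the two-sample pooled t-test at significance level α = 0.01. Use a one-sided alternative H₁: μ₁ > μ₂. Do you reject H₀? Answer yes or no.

reject H₀: yes

x̄₁=50.556, s₁=10.333, n₁=9
x̄₂=34.684, s₂=8.957, n₂=19
s_p² = [8·10.333² + 18·8.957²]/26 = 88.3972
SE = √(s_p²·(1/9+1/19)) = 3.8045
t = (50.556−34.684)/3.8045 = 4.1717
df = 26
p-value (one-sided, H₁ greater) = 0.00015
At α=0.01: p < α → reject H₀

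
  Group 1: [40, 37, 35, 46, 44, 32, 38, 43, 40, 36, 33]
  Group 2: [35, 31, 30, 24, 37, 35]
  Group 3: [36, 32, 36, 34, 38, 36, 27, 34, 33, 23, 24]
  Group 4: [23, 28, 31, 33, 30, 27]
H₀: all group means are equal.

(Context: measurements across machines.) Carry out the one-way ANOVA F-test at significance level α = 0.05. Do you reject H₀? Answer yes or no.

reject H₀: yes

Group means [38.55, 32.00, 32.09, 28.67], grand mean 33.559
SSB = Σnᵢ(x̄ᵢ−x̄)² = 455.413; SSW = ΣΣ(x−x̄ᵢ)² = 640.970
MSB = 455.413/3 = 151.8042; MSW = 640.970/30 = 21.3657
F = MSB/MSW = 7.1051
df = (3, 30)
p-value (upper-tail) = 0.00096
At α=0.05: p < α → reject H₀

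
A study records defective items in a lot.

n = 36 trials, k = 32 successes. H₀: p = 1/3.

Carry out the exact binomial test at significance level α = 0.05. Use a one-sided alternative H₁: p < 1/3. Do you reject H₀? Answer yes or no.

reject H₀: no

Exact binomial: n=36, k=32, p₀=1/3=0.3333
P(X≤32) from Σ C(n,i)·p₀^i·(1−p₀)^(n−i)
p-value (one-sided, H₁ less) = 1.00000
At α=0.05: p ≥ α → fail to reject H₀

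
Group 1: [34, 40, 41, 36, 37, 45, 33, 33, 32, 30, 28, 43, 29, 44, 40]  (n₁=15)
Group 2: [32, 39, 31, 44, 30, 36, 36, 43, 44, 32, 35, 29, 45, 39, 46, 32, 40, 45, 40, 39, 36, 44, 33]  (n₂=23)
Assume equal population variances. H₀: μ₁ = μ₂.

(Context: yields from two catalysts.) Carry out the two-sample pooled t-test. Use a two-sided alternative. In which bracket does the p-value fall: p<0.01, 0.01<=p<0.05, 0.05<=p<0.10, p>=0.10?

x̄₁=36.333, s₁=5.589, n₁=15
x̄₂=37.826, s₂=5.449, n₂=23
s_p² = [14·5.589² + 22·5.449²]/36 = 30.2955
SE = √(s_p²·(1/15+1/23)) = 1.8267
t = (36.333−37.826)/1.8267 = -0.8172
df = 36
p-value (two-sided) = 0.41920
→ bracket: p>=0.10

p-value bracket: p>=0.10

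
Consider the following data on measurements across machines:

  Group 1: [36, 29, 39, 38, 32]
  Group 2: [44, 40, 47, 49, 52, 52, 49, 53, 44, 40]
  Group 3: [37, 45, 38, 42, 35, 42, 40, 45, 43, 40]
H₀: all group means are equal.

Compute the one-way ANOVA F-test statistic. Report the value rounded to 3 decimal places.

Group means [34.80, 47.00, 40.70], grand mean 42.040
SSB = Σnᵢ(x̄ᵢ−x̄)² = 526.060; SSW = ΣΣ(x−x̄ᵢ)² = 380.900
MSB = 526.060/2 = 263.0300; MSW = 380.900/22 = 17.3136
F = MSB/MSW = 15.1921
df = (2, 22)

test statistic = 15.192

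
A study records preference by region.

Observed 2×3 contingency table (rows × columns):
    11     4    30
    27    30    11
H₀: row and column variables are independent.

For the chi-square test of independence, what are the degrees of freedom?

degrees of freedom = 2

df = (r−1)(c−1) = (2−1)·(3−1) = 2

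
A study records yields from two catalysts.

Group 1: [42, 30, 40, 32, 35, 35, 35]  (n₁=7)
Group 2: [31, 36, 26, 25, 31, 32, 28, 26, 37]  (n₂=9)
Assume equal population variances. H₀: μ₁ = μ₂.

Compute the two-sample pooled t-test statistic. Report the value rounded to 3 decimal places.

test statistic = 2.476

x̄₁=35.571, s₁=4.198, n₁=7
x̄₂=30.222, s₂=4.353, n₂=9
s_p² = [6·4.198² + 8·4.353²]/14 = 18.3764
SE = √(s_p²·(1/7+1/9)) = 2.1603
t = (35.571−30.222)/2.1603 = 2.4761
df = 14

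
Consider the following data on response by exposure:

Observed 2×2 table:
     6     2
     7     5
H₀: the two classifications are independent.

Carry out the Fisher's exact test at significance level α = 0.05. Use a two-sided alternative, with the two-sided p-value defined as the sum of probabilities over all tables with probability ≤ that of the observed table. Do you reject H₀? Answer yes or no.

Margins: r₁=8, r₂=12, c₁=13, c₂=7, n=20
p_obs = C(8,6)·C(12,7)/C(20,13); sum pmf over tables with pmf ≤ p_obs
p-value (two-sided) = 0.64241
At α=0.05: p ≥ α → fail to reject H₀

reject H₀: no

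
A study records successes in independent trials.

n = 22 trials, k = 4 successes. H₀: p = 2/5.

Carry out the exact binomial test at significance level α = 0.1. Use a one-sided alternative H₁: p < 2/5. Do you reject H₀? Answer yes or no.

Exact binomial: n=22, k=4, p₀=2/5=0.4000
P(X≤4) from Σ C(n,i)·p₀^i·(1−p₀)^(n−i)
p-value (one-sided, H₁ less) = 0.02658
At α=0.1: p < α → reject H₀

reject H₀: yes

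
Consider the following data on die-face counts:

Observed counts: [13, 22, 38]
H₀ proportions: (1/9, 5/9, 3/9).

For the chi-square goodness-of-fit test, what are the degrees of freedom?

degrees of freedom = 2

df = k − 1 = 3 − 1 = 2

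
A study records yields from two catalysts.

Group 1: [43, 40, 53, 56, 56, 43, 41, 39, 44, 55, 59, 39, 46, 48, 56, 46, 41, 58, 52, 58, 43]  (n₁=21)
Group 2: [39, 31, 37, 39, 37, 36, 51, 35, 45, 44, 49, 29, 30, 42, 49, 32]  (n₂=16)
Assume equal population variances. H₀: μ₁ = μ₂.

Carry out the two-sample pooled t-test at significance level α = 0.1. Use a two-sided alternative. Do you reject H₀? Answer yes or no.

reject H₀: yes

x̄₁=48.381, s₁=7.152, n₁=21
x̄₂=39.062, s₂=7.028, n₂=16
s_p² = [20·7.152² + 15·7.028²]/35 = 50.3969
SE = √(s_p²·(1/21+1/16)) = 2.3558
t = (48.381−39.062)/2.3558 = 3.9556
df = 35
p-value (two-sided) = 0.00035
At α=0.1: p < α → reject H₀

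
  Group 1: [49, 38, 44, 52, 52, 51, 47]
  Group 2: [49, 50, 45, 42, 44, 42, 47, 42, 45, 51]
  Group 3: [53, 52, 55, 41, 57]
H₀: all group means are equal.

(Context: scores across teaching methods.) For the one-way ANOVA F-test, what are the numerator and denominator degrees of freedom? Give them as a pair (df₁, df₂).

degrees of freedom = [2, 19]

k = 3 groups, N = 22 total
df = (k−1, N−k) = (3−1, 22−3) = (2, 19)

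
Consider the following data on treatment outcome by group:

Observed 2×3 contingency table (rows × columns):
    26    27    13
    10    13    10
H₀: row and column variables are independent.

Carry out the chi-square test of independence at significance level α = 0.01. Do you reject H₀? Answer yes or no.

reject H₀: no

Row totals [66, 33], col totals [36, 40, 23], n=99
χ² = (26−24.00)²/24.00 + (27−26.67)²/26.67 + (13−15.33)²/15.33 + (10−12.00)²/12.00 + (13−13.33)²/13.33 + (10−7.67)²/7.67 = 1.5777
df = 2
p-value (upper-tail) = 0.45436
At α=0.01: p ≥ α → fail to reject H₀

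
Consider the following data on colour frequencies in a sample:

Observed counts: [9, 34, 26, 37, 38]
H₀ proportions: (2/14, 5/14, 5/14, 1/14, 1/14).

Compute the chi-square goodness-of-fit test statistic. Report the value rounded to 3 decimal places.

n = 144; E_i = n·p_i = [20.57, 51.43, 51.43, 10.29, 10.29]
χ² = (9−20.57)²/20.57 + (34−51.43)²/51.43 + (26−51.43)²/51.43 + (37−10.29)²/10.29 + (38−10.29)²/10.29 = 169.0458
df = 4

test statistic = 169.046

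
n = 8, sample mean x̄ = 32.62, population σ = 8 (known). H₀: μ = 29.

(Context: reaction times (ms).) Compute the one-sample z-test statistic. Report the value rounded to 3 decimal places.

SE = σ/√n = 8/√8 = 2.8284
z = (x̄−μ₀)/SE = (32.62−29)/2.8284 = 1.2799

test statistic = 1.280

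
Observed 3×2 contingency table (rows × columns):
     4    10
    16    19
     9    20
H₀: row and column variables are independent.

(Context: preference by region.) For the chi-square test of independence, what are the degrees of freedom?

degrees of freedom = 2

df = (r−1)(c−1) = (3−1)·(2−1) = 2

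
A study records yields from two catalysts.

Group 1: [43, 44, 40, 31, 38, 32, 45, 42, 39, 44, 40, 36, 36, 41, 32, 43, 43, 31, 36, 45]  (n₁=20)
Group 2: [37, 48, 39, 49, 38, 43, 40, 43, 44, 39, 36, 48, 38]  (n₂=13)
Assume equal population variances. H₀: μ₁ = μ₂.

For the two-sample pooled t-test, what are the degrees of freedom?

df = n₁ + n₂ − 2 = 20 + 13 − 2 = 31

degrees of freedom = 31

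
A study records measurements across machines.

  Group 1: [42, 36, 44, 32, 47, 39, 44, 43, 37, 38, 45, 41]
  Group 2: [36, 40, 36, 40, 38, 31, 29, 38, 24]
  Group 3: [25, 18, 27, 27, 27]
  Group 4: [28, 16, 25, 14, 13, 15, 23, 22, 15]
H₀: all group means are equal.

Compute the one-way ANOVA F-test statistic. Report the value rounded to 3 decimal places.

test statistic = 37.309

Group means [40.67, 34.67, 24.80, 19.00], grand mean 31.286
SSB = Σnᵢ(x̄ᵢ−x̄)² = 2727.676; SSW = ΣΣ(x−x̄ᵢ)² = 755.467
MSB = 2727.676/3 = 909.2254; MSW = 755.467/31 = 24.3699
F = MSB/MSW = 37.3094
df = (3, 31)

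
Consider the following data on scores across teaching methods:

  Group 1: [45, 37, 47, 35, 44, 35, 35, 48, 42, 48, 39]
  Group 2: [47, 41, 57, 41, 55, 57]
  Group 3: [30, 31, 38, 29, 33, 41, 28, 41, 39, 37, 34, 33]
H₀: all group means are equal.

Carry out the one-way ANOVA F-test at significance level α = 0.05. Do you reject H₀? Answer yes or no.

reject H₀: yes

Group means [41.36, 49.67, 34.50], grand mean 40.241
SSB = Σnᵢ(x̄ᵢ−x̄)² = 942.432; SSW = ΣΣ(x−x̄ᵢ)² = 812.879
MSB = 942.432/2 = 471.2158; MSW = 812.879/26 = 31.2646
F = MSB/MSW = 15.0719
df = (2, 26)
p-value (upper-tail) = 0.00005
At α=0.05: p < α → reject H₀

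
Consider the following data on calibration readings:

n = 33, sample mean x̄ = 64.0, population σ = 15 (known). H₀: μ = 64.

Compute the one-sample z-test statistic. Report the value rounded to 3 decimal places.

SE = σ/√n = 15/√33 = 2.6112
z = (x̄−μ₀)/SE = (64.0−64)/2.6112 = 0.0000

test statistic = 0.000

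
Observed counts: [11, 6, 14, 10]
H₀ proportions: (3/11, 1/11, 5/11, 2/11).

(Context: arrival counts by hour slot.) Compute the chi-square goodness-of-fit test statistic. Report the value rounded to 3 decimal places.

test statistic = 3.411

n = 41; E_i = n·p_i = [11.18, 3.73, 18.64, 7.45]
χ² = (11−11.18)²/11.18 + (6−3.73)²/3.73 + (14−18.64)²/18.64 + (10−7.45)²/7.45 = 3.4114
df = 3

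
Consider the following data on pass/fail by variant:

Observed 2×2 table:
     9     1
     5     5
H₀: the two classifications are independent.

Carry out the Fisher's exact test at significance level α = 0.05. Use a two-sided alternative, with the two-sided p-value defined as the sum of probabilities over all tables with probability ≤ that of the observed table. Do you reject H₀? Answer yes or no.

Margins: r₁=10, r₂=10, c₁=14, c₂=6, n=20
p_obs = C(10,9)·C(10,5)/C(20,14); sum pmf over tables with pmf ≤ p_obs
p-value (two-sided) = 0.14087
At α=0.05: p ≥ α → fail to reject H₀

reject H₀: no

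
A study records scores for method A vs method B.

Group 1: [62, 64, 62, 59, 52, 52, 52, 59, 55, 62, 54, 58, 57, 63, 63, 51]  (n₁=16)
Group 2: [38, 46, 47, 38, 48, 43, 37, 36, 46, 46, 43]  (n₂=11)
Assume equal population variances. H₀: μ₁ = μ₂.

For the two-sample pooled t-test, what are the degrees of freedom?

degrees of freedom = 25

df = n₁ + n₂ − 2 = 16 + 11 − 2 = 25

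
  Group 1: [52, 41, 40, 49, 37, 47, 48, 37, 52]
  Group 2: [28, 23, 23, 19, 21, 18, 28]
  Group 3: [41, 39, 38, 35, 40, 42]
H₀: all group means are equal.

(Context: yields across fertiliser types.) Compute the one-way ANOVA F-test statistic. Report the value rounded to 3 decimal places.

test statistic = 44.227

Group means [44.78, 22.86, 39.17], grand mean 36.273
SSB = Σnᵢ(x̄ᵢ−x̄)² = 1961.118; SSW = ΣΣ(x−x̄ᵢ)² = 421.246
MSB = 1961.118/2 = 980.5588; MSW = 421.246/19 = 22.1708
F = MSB/MSW = 44.2274
df = (2, 19)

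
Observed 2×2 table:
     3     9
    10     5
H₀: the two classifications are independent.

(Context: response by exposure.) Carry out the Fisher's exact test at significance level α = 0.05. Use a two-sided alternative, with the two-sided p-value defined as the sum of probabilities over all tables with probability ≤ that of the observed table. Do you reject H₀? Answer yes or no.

reject H₀: no

Margins: r₁=12, r₂=15, c₁=13, c₂=14, n=27
p_obs = C(12,3)·C(15,10)/C(27,13); sum pmf over tables with pmf ≤ p_obs
p-value (two-sided) = 0.05424
At α=0.05: p ≥ α → fail to reject H₀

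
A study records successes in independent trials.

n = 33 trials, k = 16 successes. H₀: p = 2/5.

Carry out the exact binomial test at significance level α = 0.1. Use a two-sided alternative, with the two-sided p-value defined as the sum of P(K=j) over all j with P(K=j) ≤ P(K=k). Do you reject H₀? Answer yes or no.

reject H₀: no

Exact binomial: n=33, k=16, p₀=2/5=0.4000
P(X=j) = C(n,j)·p₀^j·(1−p₀)^(n−j); p = Σ P(X=j) over j with P(X=j) ≤ P(X=16)
p-value (two-sided) = 0.37490
At α=0.1: p ≥ α → fail to reject H₀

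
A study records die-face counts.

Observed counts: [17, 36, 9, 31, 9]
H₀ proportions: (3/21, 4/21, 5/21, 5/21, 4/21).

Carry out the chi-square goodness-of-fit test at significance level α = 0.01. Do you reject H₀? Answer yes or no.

n = 102; E_i = n·p_i = [14.57, 19.43, 24.29, 24.29, 19.43]
χ² = (17−14.57)²/14.57 + (36−19.43)²/19.43 + (9−24.29)²/24.29 + (31−24.29)²/24.29 + (9−19.43)²/19.43 = 31.6142
df = 4
p-value (upper-tail) = 0.00000
At α=0.01: p < α → reject H₀

reject H₀: yes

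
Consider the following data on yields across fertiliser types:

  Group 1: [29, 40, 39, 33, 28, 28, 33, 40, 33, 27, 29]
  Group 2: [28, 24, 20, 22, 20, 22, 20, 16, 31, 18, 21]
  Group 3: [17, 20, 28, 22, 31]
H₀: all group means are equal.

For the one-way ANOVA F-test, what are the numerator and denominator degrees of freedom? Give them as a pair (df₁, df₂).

degrees of freedom = [2, 24]

k = 3 groups, N = 27 total
df = (k−1, N−k) = (3−1, 27−3) = (2, 24)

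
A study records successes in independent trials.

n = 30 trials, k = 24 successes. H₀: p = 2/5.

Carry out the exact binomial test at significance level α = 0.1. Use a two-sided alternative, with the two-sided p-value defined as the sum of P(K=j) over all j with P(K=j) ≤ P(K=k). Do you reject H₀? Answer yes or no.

Exact binomial: n=30, k=24, p₀=2/5=0.4000
P(X=j) = C(n,j)·p₀^j·(1−p₀)^(n−j); p = Σ P(X=j) over j with P(X=j) ≤ P(X=24)
p-value (two-sided) = 0.00001
At α=0.1: p < α → reject H₀

reject H₀: yes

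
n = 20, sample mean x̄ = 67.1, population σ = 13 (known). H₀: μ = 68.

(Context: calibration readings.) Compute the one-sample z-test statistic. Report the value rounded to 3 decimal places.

test statistic = -0.310

SE = σ/√n = 13/√20 = 2.9069
z = (x̄−μ₀)/SE = (67.1−68)/2.9069 = -0.3096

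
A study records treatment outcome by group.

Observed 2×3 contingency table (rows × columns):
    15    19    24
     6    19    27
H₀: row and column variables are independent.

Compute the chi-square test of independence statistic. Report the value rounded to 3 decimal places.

Row totals [58, 52], col totals [21, 38, 51], n=110
χ² = (15−11.07)²/11.07 + (19−20.04)²/20.04 + (24−26.89)²/26.89 + (6−9.93)²/9.93 + (19−17.96)²/17.96 + (27−24.11)²/24.11 = 3.7174
df = 2

test statistic = 3.717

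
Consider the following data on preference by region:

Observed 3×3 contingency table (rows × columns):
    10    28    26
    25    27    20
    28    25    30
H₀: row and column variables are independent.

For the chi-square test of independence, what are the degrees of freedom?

degrees of freedom = 4

df = (r−1)(c−1) = (3−1)·(3−1) = 4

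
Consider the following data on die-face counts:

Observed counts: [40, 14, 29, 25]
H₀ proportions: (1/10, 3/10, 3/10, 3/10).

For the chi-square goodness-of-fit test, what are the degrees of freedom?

df = k − 1 = 4 − 1 = 3

degrees of freedom = 3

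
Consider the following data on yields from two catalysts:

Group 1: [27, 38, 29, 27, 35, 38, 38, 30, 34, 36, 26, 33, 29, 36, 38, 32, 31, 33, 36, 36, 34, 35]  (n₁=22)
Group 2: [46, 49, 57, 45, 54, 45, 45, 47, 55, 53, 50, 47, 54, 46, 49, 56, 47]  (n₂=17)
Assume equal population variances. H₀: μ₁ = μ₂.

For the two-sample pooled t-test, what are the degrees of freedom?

df = n₁ + n₂ − 2 = 22 + 17 − 2 = 37

degrees of freedom = 37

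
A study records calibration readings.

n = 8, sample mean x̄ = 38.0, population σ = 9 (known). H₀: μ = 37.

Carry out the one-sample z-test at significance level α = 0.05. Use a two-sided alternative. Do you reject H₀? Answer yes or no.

reject H₀: no

SE = σ/√n = 9/√8 = 3.1820
z = (x̄−μ₀)/SE = (38.0−37)/3.1820 = 0.3143
p-value (two-sided) = 0.75332
At α=0.05: p ≥ α → fail to reject H₀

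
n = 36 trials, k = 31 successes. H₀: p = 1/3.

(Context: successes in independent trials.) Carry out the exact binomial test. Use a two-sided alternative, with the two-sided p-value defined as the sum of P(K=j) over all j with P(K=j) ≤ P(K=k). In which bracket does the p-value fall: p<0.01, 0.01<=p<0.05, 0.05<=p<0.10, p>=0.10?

p-value bracket: p<0.01

Exact binomial: n=36, k=31, p₀=1/3=0.3333
P(X=j) = C(n,j)·p₀^j·(1−p₀)^(n−j); p = Σ P(X=j) over j with P(X=j) ≤ P(X=31)
p-value (two-sided) = 0.00000
→ bracket: p<0.01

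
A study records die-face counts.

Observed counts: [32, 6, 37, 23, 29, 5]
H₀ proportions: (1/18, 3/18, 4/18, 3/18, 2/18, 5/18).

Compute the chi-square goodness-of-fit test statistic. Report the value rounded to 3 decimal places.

test statistic = 138.011

n = 132; E_i = n·p_i = [7.33, 22.00, 29.33, 22.00, 14.67, 36.67]
χ² = (32−7.33)²/7.33 + (6−22.00)²/22.00 + (37−29.33)²/29.33 + (23−22.00)²/22.00 + (29−14.67)²/14.67 + (5−36.67)²/36.67 = 138.0114
df = 5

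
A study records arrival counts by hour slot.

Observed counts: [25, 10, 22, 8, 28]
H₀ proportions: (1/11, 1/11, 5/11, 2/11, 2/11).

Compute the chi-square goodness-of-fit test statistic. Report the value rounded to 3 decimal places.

n = 93; E_i = n·p_i = [8.45, 8.45, 42.27, 16.91, 16.91]
χ² = (25−8.45)²/8.45 + (10−8.45)²/8.45 + (22−42.27)²/42.27 + (8−16.91)²/16.91 + (28−16.91)²/16.91 = 54.3527
df = 4

test statistic = 54.353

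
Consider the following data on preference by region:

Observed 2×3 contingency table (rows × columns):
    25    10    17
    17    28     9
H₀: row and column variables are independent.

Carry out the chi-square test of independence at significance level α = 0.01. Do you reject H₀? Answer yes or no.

reject H₀: yes

Row totals [52, 54], col totals [42, 38, 26], n=106
χ² = (25−20.60)²/20.60 + (10−18.64)²/18.64 + (17−12.75)²/12.75 + (17−21.40)²/21.40 + (28−19.36)²/19.36 + (9−13.25)²/13.25 = 12.4784
df = 2
p-value (upper-tail) = 0.00195
At α=0.01: p < α → reject H₀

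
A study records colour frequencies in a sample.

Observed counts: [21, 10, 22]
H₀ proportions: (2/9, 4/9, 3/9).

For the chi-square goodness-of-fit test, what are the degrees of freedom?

df = k − 1 = 3 − 1 = 2

degrees of freedom = 2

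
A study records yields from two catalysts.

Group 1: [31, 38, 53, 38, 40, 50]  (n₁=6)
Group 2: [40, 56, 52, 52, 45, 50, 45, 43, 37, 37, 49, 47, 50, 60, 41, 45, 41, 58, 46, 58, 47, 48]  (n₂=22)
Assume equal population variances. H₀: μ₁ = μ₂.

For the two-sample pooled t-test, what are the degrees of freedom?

degrees of freedom = 26

df = n₁ + n₂ − 2 = 6 + 22 − 2 = 26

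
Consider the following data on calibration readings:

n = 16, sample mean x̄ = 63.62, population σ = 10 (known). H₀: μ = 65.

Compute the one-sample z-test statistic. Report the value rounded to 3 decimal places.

test statistic = -0.552

SE = σ/√n = 10/√16 = 2.5000
z = (x̄−μ₀)/SE = (63.62−65)/2.5000 = -0.5520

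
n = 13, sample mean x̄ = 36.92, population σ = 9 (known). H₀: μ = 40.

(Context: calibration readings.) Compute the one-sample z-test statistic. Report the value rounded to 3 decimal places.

test statistic = -1.234

SE = σ/√n = 9/√13 = 2.4962
z = (x̄−μ₀)/SE = (36.92−40)/2.4962 = -1.2339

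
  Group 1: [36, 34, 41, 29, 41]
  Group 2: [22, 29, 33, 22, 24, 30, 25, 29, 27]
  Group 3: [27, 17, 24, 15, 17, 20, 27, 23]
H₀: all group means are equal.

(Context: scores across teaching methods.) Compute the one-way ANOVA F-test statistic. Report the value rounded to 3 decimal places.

test statistic = 17.576

Group means [36.20, 26.78, 21.25], grand mean 26.909
SSB = Σnᵢ(x̄ᵢ−x̄)² = 687.963; SSW = ΣΣ(x−x̄ᵢ)² = 371.856
MSB = 687.963/2 = 343.9813; MSW = 371.856/19 = 19.5713
F = MSB/MSW = 17.5758
df = (2, 19)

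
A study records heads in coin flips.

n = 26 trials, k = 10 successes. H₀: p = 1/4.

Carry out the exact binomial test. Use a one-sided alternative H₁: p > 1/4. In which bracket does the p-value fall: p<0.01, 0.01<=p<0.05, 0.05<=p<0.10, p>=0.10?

p-value bracket: 0.05<=p<0.10

Exact binomial: n=26, k=10, p₀=1/4=0.2500
P(X≥10) from Σ C(n,i)·p₀^i·(1−p₀)^(n−i)
p-value (one-sided, H₁ greater) = 0.09086
→ bracket: 0.05<=p<0.10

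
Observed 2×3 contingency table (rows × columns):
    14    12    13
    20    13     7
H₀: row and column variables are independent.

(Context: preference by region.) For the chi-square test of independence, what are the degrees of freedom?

df = (r−1)(c−1) = (2−1)·(3−1) = 2

degrees of freedom = 2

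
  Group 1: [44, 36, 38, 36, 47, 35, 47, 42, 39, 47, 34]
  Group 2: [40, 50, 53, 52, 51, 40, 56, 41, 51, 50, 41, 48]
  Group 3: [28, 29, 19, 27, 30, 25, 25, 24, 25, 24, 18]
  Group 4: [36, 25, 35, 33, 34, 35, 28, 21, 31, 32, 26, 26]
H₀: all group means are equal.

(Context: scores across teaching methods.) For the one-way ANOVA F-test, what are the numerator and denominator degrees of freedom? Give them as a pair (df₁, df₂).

k = 4 groups, N = 46 total
df = (k−1, N−k) = (4−1, 46−4) = (3, 42)

degrees of freedom = [3, 42]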